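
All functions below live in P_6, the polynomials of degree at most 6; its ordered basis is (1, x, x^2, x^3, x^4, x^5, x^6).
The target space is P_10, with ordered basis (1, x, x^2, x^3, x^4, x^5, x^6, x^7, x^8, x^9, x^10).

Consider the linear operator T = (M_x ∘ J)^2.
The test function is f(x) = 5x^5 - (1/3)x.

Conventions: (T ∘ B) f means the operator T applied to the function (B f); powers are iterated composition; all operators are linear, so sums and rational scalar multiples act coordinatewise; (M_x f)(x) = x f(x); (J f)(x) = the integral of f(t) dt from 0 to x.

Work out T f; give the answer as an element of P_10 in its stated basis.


J f = (5/6)x^6 - (1/6)x^2
M_x J f = (5/6)x^7 - (1/6)x^3
J (M_x ∘ J) f = (5/48)x^8 - (1/24)x^4
M_x J (M_x ∘ J) f = (5/48)x^9 - (1/24)x^5

the result is g(x) = (5/48)x^9 - (1/24)x^5


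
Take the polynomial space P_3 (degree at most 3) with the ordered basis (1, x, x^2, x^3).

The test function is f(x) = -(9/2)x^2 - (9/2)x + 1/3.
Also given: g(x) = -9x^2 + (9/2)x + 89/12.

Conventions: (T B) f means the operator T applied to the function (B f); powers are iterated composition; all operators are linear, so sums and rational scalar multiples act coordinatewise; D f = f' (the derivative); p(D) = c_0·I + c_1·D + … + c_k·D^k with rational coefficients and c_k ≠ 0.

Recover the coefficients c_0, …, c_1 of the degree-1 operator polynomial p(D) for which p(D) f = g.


p(D) = 2·I − (3/2)·D, i.e. c_0 = 2, c_1 = -3/2

D^0 f = -(9/2)x^2 - (9/2)x + 1/3
D^1 f = -9x - 9/2
matching coefficients of g against c_0 f + c_1 Df + … from the top degree down determines the c_i
solution: c_0 = 2, c_1 = -3/2


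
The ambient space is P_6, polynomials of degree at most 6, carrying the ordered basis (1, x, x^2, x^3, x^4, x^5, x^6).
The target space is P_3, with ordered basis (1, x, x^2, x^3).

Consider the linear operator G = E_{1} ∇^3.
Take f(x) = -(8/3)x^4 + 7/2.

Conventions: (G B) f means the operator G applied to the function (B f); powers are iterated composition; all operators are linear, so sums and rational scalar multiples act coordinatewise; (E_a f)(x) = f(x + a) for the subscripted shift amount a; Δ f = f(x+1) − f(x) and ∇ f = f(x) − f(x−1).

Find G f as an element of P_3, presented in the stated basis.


∇ f = -(32/3)x^3 + 16x^2 - (32/3)x + 8/3
∇ ∇ f = -32x^2 + 64x - 112/3
∇ ∇ ∇ f = -64x + 96
E_{1} ∇^3 f = -64x + 32

the image equals g(x) = -64x + 32


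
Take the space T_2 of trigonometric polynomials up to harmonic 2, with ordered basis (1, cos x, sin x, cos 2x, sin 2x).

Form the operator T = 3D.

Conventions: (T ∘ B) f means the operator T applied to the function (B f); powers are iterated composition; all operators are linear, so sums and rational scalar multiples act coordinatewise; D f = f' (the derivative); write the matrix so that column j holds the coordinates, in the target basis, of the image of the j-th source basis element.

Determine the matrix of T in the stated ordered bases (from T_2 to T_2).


image of 1: 0
image of cos x: -3sin x
image of sin x: 3cos x
image of cos 2x: -6sin 2x
image of sin 2x: 6cos 2x
each image's coordinates form column j of the matrix

the matrix is [[0, 0, 0, 0, 0]; [0, 0, 3, 0, 0]; [0, -3, 0, 0, 0]; [0, 0, 0, 0, 6]; [0, 0, 0, -6, 0]] (rows listed top to bottom)


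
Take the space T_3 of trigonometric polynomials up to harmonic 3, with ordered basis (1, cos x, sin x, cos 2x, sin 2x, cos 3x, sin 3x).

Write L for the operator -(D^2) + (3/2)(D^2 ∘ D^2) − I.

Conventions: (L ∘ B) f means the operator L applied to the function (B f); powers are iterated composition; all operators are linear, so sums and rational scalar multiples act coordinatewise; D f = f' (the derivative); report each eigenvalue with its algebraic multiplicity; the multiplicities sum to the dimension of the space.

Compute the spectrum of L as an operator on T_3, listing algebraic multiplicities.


λ = -1 (multiplicity 1), λ = 3/2 (multiplicity 2), λ = 27 (multiplicity 2), λ = 259/2 (multiplicity 2)

image of 1: -1
image of cos x: (3/2)cos x
image of sin x: (3/2)sin x
image of cos 2x: 27cos 2x
image of sin 2x: 27sin 2x
image of cos 3x: (259/2)cos 3x
image of sin 3x: (259/2)sin 3x
the matrix is diagonal; its diagonal is (-1, 3/2, 3/2, 27, 27, 259/2, 259/2)
for a triangular matrix the eigenvalues are the diagonal entries, with algebraic multiplicity their repetition count


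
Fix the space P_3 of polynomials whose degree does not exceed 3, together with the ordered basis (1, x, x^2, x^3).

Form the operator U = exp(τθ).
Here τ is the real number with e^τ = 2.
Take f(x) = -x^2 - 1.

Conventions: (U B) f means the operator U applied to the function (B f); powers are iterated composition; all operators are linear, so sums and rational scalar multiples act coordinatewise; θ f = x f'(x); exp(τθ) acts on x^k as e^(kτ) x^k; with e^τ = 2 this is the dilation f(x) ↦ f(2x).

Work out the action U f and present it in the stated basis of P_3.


exp(τθ) x^k = e^(kτ) x^k; with e^τ = 2 this sends x^k to 2^k x^k
x^2 ↦ 4 x^2
applying this coordinatewise to f: exp(τθ) f = -4x^2 - 1

the result is g(x) = -4x^2 - 1


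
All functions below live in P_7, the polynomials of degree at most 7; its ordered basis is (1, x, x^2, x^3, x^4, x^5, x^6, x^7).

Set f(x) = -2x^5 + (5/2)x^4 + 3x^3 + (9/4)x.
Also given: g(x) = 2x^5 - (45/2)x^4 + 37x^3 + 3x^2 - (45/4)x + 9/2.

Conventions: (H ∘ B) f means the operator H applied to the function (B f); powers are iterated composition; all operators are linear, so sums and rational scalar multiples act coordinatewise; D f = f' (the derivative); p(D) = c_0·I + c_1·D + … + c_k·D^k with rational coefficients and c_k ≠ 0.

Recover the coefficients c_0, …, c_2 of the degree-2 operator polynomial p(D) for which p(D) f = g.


p(D) = -I + 2·D − (1/2)·D^2, i.e. c_0 = -1, c_1 = 2, c_2 = -1/2

D^0 f = -2x^5 + (5/2)x^4 + 3x^3 + (9/4)x
D^1 f = -10x^4 + 10x^3 + 9x^2 + 9/4
D^2 f = -40x^3 + 30x^2 + 18x
matching coefficients of g against c_0 f + c_1 Df + … from the top degree down determines the c_i
solution: c_0 = -1, c_1 = 2, c_2 = -1/2


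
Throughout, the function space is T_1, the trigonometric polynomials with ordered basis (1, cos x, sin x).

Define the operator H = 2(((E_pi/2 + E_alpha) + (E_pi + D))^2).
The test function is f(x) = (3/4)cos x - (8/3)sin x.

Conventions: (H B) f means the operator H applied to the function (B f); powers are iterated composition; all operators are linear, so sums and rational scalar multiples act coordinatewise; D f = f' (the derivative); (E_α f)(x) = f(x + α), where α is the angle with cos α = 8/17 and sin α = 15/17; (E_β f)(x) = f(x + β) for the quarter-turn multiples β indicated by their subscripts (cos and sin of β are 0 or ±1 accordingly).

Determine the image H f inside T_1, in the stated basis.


g(x) = (72/17)cos x + (2417/51)sin x

E_pi/2 f = -(8/3)cos x - (3/4)sin x
E_alpha f = -2cos x - (23/12)sin x
(E_pi/2 + E_alpha) f = -(14/3)cos x - (8/3)sin x
E_pi f = -(3/4)cos x + (8/3)sin x
D f = -(8/3)cos x - (3/4)sin x
(E_pi + D) f = -(41/12)cos x + (23/12)sin x
((E_pi/2 + E_alpha) + (E_pi + D)) f = -(97/12)cos x - (3/4)sin x
E_pi/2 ((E_pi/2 + E_alpha) + (E_pi + D)) f = -(3/4)cos x + (97/12)sin x
E_alpha ((E_pi/2 + E_alpha) + (E_pi + D)) f = -(911/204)cos x + (461/68)sin x
(E_pi/2 + E_alpha) ((E_pi/2 + E_alpha) + (E_pi + D)) f = -(266/51)cos x + (758/51)sin x
E_pi ((E_pi/2 + E_alpha) + (E_pi + D)) f = (97/12)cos x + (3/4)sin x
D ((E_pi/2 + E_alpha) + (E_pi + D)) f = -(3/4)cos x + (97/12)sin x
(E_pi + D) ((E_pi/2 + E_alpha) + (E_pi + D)) f = (22/3)cos x + (53/6)sin x
((E_pi/2 + E_alpha) + (E_pi + D)) ((E_pi/2 + E_alpha) + (E_pi + D)) f = (36/17)cos x + (2417/102)sin x
(2(((E_pi/2 + E_alpha) + (E_pi + D))^2)) f = (72/17)cos x + (2417/51)sin x


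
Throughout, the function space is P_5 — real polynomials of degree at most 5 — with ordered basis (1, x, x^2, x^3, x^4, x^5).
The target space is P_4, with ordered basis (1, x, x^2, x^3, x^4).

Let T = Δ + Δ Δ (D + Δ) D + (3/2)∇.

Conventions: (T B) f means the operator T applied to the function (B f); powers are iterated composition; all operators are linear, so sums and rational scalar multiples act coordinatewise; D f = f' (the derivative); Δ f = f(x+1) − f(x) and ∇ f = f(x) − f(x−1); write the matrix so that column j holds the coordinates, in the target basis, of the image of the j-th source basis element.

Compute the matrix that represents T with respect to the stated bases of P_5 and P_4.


the matrix is [[0, 5/2, -1/2, 5/2, 95/2, 605/2]; [0, 0, 5, -3/2, 10, 475/2]; [0, 0, 0, 15/2, -3, 25]; [0, 0, 0, 0, 10, -5]; [0, 0, 0, 0, 0, 25/2]] (rows listed top to bottom)

image of 1: 0
image of x: 5/2
image of x^2: 5x - 1/2
image of x^3: (15/2)x^2 - (3/2)x + 5/2
image of x^4: 10x^3 - 3x^2 + 10x + 95/2
image of x^5: (25/2)x^4 - 5x^3 + 25x^2 + (475/2)x + 605/2
each image's coordinates form column j of the matrix


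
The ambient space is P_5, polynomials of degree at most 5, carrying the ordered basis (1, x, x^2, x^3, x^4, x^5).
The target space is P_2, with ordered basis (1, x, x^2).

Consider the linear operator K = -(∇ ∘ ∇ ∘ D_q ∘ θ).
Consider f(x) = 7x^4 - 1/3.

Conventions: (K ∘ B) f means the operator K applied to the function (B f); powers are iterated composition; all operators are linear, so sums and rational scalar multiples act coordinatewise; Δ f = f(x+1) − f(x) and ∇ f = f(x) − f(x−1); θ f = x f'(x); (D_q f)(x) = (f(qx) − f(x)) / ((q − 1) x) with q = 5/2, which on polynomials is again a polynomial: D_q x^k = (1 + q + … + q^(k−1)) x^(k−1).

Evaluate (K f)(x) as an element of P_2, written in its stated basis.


θ f = 28x^4
D_q θ f = (1421/2)x^3
∇ D_q θ f = (4263/2)x^2 - (4263/2)x + 1421/2
∇ ∇ D_q θ f = 4263x - 4263
(-(∇ ∘ ∇ ∘ D_q ∘ θ)) f = -4263x + 4263

g(x) = -4263x + 4263


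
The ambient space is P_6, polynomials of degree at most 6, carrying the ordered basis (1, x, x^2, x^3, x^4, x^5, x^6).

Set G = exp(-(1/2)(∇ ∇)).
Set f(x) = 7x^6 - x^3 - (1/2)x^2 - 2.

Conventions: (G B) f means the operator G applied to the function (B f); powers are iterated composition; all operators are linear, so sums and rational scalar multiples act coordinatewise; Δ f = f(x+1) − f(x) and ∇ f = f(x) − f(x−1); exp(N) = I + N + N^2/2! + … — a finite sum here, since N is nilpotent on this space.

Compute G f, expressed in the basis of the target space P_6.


the image equals g(x) = 7x^6 - 105x^4 + 419x^3 - (841/2)x^2 - 627x + 2077/2

order-1 term: -105x^4 + 420x^3 - 735x^2 + 633x - 439/2
order-2 term: 315x^2 - 1260x + 1365
order-3 term: -105
the series for exp(-(1/2)(∇ ∇)) f terminates at order 3
exp(-(1/2)(∇ ∇)) f = 7x^6 - 105x^4 + 419x^3 - (841/2)x^2 - 627x + 2077/2


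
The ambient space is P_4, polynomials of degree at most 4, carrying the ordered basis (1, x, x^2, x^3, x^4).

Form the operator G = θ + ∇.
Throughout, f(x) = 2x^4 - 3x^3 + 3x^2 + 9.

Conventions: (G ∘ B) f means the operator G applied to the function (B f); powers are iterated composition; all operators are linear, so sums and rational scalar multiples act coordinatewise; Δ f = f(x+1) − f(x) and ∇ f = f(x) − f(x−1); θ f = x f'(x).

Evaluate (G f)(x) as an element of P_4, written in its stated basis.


θ f = 8x^4 - 9x^3 + 6x^2
∇ f = 8x^3 - 21x^2 + 23x - 8
(θ + ∇) f = 8x^4 - x^3 - 15x^2 + 23x - 8

the result is g(x) = 8x^4 - x^3 - 15x^2 + 23x - 8


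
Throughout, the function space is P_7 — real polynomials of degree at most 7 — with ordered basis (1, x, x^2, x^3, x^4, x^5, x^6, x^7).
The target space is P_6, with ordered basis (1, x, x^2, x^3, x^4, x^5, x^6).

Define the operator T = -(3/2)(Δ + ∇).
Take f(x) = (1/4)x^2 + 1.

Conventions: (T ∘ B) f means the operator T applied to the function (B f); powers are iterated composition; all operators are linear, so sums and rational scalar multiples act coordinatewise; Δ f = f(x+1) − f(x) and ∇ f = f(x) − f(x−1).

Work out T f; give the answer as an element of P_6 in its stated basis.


Δ f = (1/2)x + 1/4
∇ f = (1/2)x - 1/4
(Δ + ∇) f = x
(-(3/2)(Δ + ∇)) f = -(3/2)x

the image equals g(x) = -(3/2)x


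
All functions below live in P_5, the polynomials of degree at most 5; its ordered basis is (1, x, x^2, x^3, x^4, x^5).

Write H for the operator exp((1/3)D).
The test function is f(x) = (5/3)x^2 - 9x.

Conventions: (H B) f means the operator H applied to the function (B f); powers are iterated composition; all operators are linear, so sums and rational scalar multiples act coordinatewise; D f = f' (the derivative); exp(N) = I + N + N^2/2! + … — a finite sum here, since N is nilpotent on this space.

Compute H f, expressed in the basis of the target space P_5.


the image equals g(x) = (5/3)x^2 - (71/9)x - 76/27

order-1 term: (10/9)x - 3
order-2 term: 5/27
the series for exp((1/3)D) f terminates at order 2
exp((1/3)D) f = (5/3)x^2 - (71/9)x - 76/27


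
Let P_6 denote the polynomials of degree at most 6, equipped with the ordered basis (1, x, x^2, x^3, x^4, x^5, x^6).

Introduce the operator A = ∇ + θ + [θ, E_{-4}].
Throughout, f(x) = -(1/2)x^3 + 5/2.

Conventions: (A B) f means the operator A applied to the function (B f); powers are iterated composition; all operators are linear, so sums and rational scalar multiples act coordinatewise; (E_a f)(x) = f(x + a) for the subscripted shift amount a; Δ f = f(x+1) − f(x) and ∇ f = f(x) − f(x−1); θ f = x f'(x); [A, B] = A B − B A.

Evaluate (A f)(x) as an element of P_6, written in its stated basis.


g(x) = -(3/2)x^3 - (15/2)x^2 + (99/2)x - 193/2

∇ f = -(3/2)x^2 + (3/2)x - 1/2
θ f = -(3/2)x^3
E_{-4} f = -(1/2)x^3 + 6x^2 - 24x + 69/2
θ E_{-4} f = -(3/2)x^3 + 12x^2 - 24x
θ f = -(3/2)x^3
E_{-4} θ f = -(3/2)x^3 + 18x^2 - 72x + 96
[θ, E_{-4}] f = -6x^2 + 48x - 96
(∇ + θ + [θ, E_{-4}]) f = -(3/2)x^3 - (15/2)x^2 + (99/2)x - 193/2


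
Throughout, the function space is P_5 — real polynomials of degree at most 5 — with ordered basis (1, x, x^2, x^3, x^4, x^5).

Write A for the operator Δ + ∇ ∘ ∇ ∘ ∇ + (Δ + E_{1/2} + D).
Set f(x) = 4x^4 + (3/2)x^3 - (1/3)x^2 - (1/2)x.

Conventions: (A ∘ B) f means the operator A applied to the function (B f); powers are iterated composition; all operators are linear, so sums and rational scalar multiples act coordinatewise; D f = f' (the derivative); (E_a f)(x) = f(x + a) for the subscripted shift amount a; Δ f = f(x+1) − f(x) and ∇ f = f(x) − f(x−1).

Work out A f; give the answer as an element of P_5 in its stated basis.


Δ f = 16x^3 + (57/2)x^2 + (119/6)x + 14/3
∇ f = 16x^3 - (39/2)x^2 + (65/6)x - 8/3
∇ ∇ f = 48x^2 - 87x + 139/3
∇ ∇ ∇ f = 96x - 135
Δ f = 16x^3 + (57/2)x^2 + (119/6)x + 14/3
E_{1/2} f = 4x^4 + (19/2)x^3 + (95/12)x^2 + (55/24)x + 5/48
D f = 16x^3 + (9/2)x^2 - (2/3)x - 1/2
(Δ + E_{1/2} + D) f = 4x^4 + (83/2)x^3 + (491/12)x^2 + (515/24)x + 205/48
(Δ + ∇ ∘ ∇ ∘ ∇ + (Δ + E_{1/2} + D)) f = 4x^4 + (115/2)x^3 + (833/12)x^2 + (3295/24)x - 2017/16

g(x) = 4x^4 + (115/2)x^3 + (833/12)x^2 + (3295/24)x - 2017/16


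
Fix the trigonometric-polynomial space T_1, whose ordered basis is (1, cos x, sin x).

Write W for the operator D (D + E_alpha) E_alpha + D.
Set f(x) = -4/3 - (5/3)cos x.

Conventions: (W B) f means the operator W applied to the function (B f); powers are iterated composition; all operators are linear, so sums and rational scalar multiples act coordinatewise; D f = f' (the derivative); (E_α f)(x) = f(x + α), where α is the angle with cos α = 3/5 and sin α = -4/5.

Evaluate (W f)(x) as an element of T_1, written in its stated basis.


E_alpha f = -4/3 - cos x - (4/3)sin x
D E_alpha f = -(4/3)cos x + sin x
E_alpha E_alpha f = -4/3 + (7/15)cos x - (8/5)sin x
(D + E_alpha) E_alpha f = -4/3 - (13/15)cos x - (3/5)sin x
D (D + E_alpha) E_alpha f = -(3/5)cos x + (13/15)sin x
D f = (5/3)sin x
(D (D + E_alpha) E_alpha + D) f = -(3/5)cos x + (38/15)sin x

g(x) = -(3/5)cos x + (38/15)sin x


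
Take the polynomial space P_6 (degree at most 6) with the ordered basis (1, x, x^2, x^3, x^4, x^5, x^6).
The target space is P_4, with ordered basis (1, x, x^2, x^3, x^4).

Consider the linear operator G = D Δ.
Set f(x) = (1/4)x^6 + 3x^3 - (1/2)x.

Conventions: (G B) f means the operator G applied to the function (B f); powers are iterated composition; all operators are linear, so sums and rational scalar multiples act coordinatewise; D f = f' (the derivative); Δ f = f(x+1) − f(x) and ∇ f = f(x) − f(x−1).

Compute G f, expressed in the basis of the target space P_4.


Δ f = (3/2)x^5 + (15/4)x^4 + 5x^3 + (51/4)x^2 + (21/2)x + 11/4
D Δ f = (15/2)x^4 + 15x^3 + 15x^2 + (51/2)x + 21/2

g(x) = (15/2)x^4 + 15x^3 + 15x^2 + (51/2)x + 21/2


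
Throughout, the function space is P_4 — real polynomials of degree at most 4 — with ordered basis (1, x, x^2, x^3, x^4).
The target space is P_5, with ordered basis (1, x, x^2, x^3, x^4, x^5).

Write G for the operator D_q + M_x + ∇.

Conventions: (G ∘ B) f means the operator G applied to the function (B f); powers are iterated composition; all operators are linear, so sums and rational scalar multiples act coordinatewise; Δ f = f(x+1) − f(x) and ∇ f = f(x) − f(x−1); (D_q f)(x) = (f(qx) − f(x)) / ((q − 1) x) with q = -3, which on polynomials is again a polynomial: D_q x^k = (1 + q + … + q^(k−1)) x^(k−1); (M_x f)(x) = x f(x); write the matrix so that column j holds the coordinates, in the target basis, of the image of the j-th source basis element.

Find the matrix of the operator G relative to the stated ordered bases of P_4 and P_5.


the matrix is [[0, 2, -1, 1, -1]; [1, 0, 0, -3, 4]; [0, 1, 0, 10, -6]; [0, 0, 1, 0, -16]; [0, 0, 0, 1, 0]; [0, 0, 0, 0, 1]] (rows listed top to bottom)

image of 1: x
image of x: x^2 + 2
image of x^2: x^3 - 1
image of x^3: x^4 + 10x^2 - 3x + 1
image of x^4: x^5 - 16x^3 - 6x^2 + 4x - 1
each image's coordinates form column j of the matrix


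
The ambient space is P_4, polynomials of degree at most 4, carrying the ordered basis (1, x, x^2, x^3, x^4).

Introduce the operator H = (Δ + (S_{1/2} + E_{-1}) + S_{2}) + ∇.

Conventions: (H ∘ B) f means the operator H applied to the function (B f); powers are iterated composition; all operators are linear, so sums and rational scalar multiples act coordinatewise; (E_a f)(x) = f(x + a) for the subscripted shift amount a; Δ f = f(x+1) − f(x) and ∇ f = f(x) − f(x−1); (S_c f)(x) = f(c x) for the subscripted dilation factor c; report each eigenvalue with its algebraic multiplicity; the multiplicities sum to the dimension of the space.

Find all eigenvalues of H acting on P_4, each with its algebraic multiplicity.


image of 1: 3
image of x: (7/2)x + 1
image of x^2: (21/4)x^2 + 2x + 1
image of x^3: (73/8)x^3 + 3x^2 + 3x + 1
image of x^4: (273/16)x^4 + 4x^3 + 6x^2 + 4x + 1
the matrix is upper triangular; its diagonal is (3, 7/2, 21/4, 73/8, 273/16)
for a triangular matrix the eigenvalues are the diagonal entries, with algebraic multiplicity their repetition count

λ = 3 (multiplicity 1), λ = 7/2 (multiplicity 1), λ = 21/4 (multiplicity 1), λ = 73/8 (multiplicity 1), λ = 273/16 (multiplicity 1)


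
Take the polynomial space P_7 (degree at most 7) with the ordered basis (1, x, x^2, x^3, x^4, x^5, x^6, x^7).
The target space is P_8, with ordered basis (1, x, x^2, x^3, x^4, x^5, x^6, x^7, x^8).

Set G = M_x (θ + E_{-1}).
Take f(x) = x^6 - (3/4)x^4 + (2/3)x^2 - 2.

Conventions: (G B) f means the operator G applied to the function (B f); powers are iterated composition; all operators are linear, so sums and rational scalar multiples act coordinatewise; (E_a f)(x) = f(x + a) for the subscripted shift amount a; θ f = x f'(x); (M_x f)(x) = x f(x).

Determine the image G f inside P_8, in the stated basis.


θ f = 6x^6 - 3x^4 + (4/3)x^2
E_{-1} f = x^6 - 6x^5 + (57/4)x^4 - 17x^3 + (67/6)x^2 - (13/3)x - 13/12
(θ + E_{-1}) f = 7x^6 - 6x^5 + (45/4)x^4 - 17x^3 + (25/2)x^2 - (13/3)x - 13/12
M_x (θ + E_{-1}) f = 7x^7 - 6x^6 + (45/4)x^5 - 17x^4 + (25/2)x^3 - (13/3)x^2 - (13/12)x

the result is g(x) = 7x^7 - 6x^6 + (45/4)x^5 - 17x^4 + (25/2)x^3 - (13/3)x^2 - (13/12)x


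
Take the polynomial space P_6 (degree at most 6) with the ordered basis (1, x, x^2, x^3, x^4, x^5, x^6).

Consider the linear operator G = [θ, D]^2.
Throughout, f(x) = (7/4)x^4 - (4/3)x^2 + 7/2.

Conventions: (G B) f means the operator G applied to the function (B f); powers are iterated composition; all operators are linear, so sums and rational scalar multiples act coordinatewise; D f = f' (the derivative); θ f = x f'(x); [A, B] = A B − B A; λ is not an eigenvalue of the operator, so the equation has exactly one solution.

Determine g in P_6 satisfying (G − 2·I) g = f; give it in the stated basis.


write g with unknown coordinates in the stated basis and equate coefficients in (G − 2·I) g = f
solving from the highest basis element down gives g = -(7/8)x^4 - (55/12)x^2 - 19/3
check: G g = -(21/2)x^2 - 55/6
so G g − 2·g = (7/4)x^4 - (4/3)x^2 + 7/2 = f ✓

g(x) = -(7/8)x^4 - (55/12)x^2 - 19/3


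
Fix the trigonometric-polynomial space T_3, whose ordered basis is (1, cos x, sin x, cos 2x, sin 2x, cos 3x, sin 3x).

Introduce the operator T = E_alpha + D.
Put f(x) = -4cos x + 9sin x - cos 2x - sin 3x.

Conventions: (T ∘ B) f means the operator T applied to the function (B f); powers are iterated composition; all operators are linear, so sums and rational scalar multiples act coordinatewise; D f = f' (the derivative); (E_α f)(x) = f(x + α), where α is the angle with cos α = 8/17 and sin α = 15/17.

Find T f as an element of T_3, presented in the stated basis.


E_alpha f = (103/17)cos x + (132/17)sin x + (161/289)cos 2x + (240/289)sin 2x + (495/4913)cos 3x + (4888/4913)sin 3x
D f = 9cos x + 4sin x + 2sin 2x - 3cos 3x
(E_alpha + D) f = (256/17)cos x + (200/17)sin x + (161/289)cos 2x + (818/289)sin 2x - (14244/4913)cos 3x + (4888/4913)sin 3x

the image equals g(x) = (256/17)cos x + (200/17)sin x + (161/289)cos 2x + (818/289)sin 2x - (14244/4913)cos 3x + (4888/4913)sin 3x


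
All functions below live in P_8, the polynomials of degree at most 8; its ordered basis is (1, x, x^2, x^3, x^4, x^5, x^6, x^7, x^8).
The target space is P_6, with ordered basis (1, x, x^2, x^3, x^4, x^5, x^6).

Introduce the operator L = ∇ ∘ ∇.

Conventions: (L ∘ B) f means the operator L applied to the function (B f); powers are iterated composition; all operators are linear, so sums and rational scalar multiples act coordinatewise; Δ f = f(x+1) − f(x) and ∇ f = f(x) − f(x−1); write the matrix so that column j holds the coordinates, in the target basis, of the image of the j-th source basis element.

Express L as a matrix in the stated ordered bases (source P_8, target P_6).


image of 1: 0
image of x: 0
image of x^2: 2
image of x^3: 6x - 6
image of x^4: 12x^2 - 24x + 14
image of x^5: 20x^3 - 60x^2 + 70x - 30
image of x^6: 30x^4 - 120x^3 + 210x^2 - 180x + 62
image of x^7: 42x^5 - 210x^4 + 490x^3 - 630x^2 + 434x - 126
image of x^8: 56x^6 - 336x^5 + 980x^4 - 1680x^3 + 1736x^2 - 1008x + 254
each image's coordinates form column j of the matrix

the matrix is [[0, 0, 2, -6, 14, -30, 62, -126, 254]; [0, 0, 0, 6, -24, 70, -180, 434, -1008]; [0, 0, 0, 0, 12, -60, 210, -630, 1736]; [0, 0, 0, 0, 0, 20, -120, 490, -1680]; [0, 0, 0, 0, 0, 0, 30, -210, 980]; [0, 0, 0, 0, 0, 0, 0, 42, -336]; [0, 0, 0, 0, 0, 0, 0, 0, 56]] (rows listed top to bottom)


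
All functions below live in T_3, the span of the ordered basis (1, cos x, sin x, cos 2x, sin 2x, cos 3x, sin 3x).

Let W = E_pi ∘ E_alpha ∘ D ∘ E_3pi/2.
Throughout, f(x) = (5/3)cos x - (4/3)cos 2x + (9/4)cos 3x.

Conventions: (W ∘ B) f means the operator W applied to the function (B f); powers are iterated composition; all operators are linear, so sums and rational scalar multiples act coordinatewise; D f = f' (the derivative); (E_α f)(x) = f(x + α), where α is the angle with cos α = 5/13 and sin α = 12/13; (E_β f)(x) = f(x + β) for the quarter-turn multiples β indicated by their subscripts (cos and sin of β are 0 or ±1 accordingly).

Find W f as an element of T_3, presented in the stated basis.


the result is g(x) = -(25/39)cos x + (20/13)sin x - (320/169)cos 2x + (952/507)sin 2x - (54945/8788)cos 3x + (5589/2197)sin 3x

E_3pi/2 f = (5/3)sin x + (4/3)cos 2x - (9/4)sin 3x
D E_3pi/2 f = (5/3)cos x - (8/3)sin 2x - (27/4)cos 3x
E_alpha D E_3pi/2 f = (25/39)cos x - (20/13)sin x - (320/169)cos 2x + (952/507)sin 2x + (54945/8788)cos 3x - (5589/2197)sin 3x
E_pi (E_alpha ∘ D ∘ E_3pi/2) f = -(25/39)cos x + (20/13)sin x - (320/169)cos 2x + (952/507)sin 2x - (54945/8788)cos 3x + (5589/2197)sin 3x


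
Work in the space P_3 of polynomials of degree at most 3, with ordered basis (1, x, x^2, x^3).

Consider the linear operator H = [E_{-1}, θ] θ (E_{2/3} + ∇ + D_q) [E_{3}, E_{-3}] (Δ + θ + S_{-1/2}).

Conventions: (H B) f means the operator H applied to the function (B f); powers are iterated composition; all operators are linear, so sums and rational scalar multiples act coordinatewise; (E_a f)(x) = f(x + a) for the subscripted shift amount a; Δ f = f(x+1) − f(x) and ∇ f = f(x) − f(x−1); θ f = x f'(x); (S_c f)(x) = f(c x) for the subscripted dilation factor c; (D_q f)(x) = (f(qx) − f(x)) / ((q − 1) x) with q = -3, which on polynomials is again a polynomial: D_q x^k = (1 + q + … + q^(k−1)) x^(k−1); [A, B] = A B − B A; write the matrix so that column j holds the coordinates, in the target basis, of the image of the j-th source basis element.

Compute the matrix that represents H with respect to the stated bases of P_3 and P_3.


image of 1: 0
image of x: 0
image of x^2: 0
image of x^3: 0
each image's coordinates form column j of the matrix

the matrix is [[0, 0, 0, 0]; [0, 0, 0, 0]; [0, 0, 0, 0]; [0, 0, 0, 0]] (rows listed top to bottom)


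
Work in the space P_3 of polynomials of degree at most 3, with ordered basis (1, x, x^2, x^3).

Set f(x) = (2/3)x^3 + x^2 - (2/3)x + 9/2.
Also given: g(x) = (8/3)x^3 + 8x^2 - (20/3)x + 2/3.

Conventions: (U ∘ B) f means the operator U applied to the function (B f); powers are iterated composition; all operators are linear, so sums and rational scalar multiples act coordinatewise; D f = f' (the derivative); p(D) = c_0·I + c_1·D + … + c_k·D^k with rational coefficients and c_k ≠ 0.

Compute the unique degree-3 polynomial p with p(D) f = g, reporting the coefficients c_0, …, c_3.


c_0 = 4, c_1 = 2, c_2 = -2, c_3 = -3

D^0 f = (2/3)x^3 + x^2 - (2/3)x + 9/2
D^1 f = 2x^2 + 2x - 2/3
D^2 f = 4x + 2
D^3 f = 4
matching coefficients of g against c_0 f + c_1 Df + … from the top degree down determines the c_i
solution: c_0 = 4, c_1 = 2, c_2 = -2, c_3 = -3


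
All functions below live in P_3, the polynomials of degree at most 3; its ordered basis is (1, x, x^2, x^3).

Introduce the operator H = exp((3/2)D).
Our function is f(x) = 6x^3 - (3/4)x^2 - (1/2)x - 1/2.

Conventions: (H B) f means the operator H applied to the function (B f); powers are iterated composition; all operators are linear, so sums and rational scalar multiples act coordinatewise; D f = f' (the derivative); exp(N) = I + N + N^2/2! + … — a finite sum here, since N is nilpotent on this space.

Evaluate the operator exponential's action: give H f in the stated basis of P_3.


order-1 term: 27x^2 - (9/4)x - 3/4
order-2 term: (81/2)x - 27/16
order-3 term: 81/4
the series for exp((3/2)D) f terminates at order 3
exp((3/2)D) f = 6x^3 + (105/4)x^2 + (151/4)x + 277/16

the result is g(x) = 6x^3 + (105/4)x^2 + (151/4)x + 277/16


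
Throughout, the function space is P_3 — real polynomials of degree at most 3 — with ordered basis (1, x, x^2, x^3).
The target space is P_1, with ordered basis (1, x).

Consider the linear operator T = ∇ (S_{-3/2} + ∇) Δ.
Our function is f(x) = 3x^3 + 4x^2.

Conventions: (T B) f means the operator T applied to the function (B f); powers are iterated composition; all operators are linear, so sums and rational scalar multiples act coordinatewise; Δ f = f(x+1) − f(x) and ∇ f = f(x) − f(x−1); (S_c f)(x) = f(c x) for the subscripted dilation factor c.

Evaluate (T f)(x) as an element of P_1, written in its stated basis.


Δ f = 9x^2 + 17x + 7
S_{-3/2} Δ f = (81/4)x^2 - (51/2)x + 7
∇ Δ f = 18x + 8
(S_{-3/2} + ∇) Δ f = (81/4)x^2 - (15/2)x + 15
∇ (S_{-3/2} + ∇) Δ f = (81/2)x - 111/4

the result is g(x) = (81/2)x - 111/4


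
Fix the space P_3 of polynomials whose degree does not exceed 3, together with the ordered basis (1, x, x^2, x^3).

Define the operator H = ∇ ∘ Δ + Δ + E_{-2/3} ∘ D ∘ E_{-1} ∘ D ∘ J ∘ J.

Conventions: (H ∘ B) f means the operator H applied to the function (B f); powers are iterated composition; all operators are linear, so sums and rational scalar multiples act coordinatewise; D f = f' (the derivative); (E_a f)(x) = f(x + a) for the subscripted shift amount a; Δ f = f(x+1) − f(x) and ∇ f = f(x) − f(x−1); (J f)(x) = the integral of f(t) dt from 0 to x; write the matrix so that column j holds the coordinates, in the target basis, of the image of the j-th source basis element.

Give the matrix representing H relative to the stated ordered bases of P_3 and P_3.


image of 1: 1
image of x: x - 2/3
image of x^2: x^2 - (4/3)x + 52/9
image of x^3: x^3 - 2x^2 + (52/3)x - 98/27
each image's coordinates form column j of the matrix

the matrix is [[1, -2/3, 52/9, -98/27]; [0, 1, -4/3, 52/3]; [0, 0, 1, -2]; [0, 0, 0, 1]] (rows listed top to bottom)


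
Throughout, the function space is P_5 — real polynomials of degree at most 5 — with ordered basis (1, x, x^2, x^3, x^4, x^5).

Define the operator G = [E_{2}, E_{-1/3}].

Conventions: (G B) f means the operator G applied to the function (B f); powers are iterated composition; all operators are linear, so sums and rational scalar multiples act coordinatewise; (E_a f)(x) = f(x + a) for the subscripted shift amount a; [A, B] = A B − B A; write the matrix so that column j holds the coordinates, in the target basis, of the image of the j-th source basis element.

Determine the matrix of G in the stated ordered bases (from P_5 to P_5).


image of 1: 0
image of x: 0
image of x^2: 0
image of x^3: 0
image of x^4: 0
image of x^5: 0
each image's coordinates form column j of the matrix

the matrix is [[0, 0, 0, 0, 0, 0]; [0, 0, 0, 0, 0, 0]; [0, 0, 0, 0, 0, 0]; [0, 0, 0, 0, 0, 0]; [0, 0, 0, 0, 0, 0]; [0, 0, 0, 0, 0, 0]] (rows listed top to bottom)


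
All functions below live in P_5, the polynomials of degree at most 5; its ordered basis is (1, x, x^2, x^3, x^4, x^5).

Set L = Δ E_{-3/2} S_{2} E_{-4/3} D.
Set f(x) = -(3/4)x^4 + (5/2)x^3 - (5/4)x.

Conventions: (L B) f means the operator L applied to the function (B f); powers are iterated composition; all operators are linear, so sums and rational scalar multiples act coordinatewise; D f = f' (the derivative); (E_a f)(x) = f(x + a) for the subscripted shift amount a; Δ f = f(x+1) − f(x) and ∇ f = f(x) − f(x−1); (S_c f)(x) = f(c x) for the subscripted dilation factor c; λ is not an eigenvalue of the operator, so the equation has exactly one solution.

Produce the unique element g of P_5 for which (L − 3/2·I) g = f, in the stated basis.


write g with unknown coordinates in the stated basis and equate coefficients in (L − 3/2·I) g = f
solving from the highest basis element down gives g = (1/2)x^4 - (5/3)x^3 + 32x^2 - (265/2)x + 664/3
check: L g = 48x^2 - 200x + 332
so L g − 3/2·g = -(3/4)x^4 + (5/2)x^3 - (5/4)x = f ✓

the image equals g(x) = (1/2)x^4 - (5/3)x^3 + 32x^2 - (265/2)x + 664/3


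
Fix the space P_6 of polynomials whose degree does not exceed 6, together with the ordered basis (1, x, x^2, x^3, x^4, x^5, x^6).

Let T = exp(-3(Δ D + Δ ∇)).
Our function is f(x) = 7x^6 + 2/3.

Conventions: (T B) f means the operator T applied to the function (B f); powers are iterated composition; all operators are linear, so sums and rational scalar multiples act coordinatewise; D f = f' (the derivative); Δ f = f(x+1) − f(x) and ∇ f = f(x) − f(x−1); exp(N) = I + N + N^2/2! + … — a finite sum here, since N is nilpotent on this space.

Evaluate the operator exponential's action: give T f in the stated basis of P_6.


order-1 term: -1260x^4 - 1260x^3 - 1890x^2 - 630x - 168
order-2 term: 45360x^2 + 45360x + 28350
order-3 term: -181440
the series for exp(-3(Δ D + Δ ∇)) f terminates at order 3
exp(-3(Δ D + Δ ∇)) f = 7x^6 - 1260x^4 - 1260x^3 + 43470x^2 + 44730x - 459772/3

the image equals g(x) = 7x^6 - 1260x^4 - 1260x^3 + 43470x^2 + 44730x - 459772/3


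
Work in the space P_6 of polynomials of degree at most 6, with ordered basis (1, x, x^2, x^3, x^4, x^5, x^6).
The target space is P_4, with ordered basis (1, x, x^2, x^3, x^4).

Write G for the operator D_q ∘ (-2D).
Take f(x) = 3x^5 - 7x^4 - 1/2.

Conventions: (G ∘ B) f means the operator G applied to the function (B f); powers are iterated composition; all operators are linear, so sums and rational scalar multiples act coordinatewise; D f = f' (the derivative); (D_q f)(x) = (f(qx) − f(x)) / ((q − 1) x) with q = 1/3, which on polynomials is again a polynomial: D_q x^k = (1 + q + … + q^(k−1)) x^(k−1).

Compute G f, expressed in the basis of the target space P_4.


the image equals g(x) = -(400/9)x^3 + (728/9)x^2

D f = 15x^4 - 28x^3
(-2D) f = -30x^4 + 56x^3
D_q (-2D) f = -(400/9)x^3 + (728/9)x^2


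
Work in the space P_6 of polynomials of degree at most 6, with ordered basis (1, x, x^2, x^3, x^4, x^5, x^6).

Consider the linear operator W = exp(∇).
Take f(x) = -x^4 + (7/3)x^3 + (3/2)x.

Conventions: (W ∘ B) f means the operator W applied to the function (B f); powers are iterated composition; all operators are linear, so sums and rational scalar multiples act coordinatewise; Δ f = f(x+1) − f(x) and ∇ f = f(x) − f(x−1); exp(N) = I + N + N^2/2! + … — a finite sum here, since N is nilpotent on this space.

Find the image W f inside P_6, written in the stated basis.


order-1 term: -4x^3 + 13x^2 - 11x + 29/6
order-2 term: -6x^2 + 19x - 14
order-3 term: -4x + 25/3
order-4 term: -1
the series for exp(∇) f terminates at order 4
exp(∇) f = -x^4 - (5/3)x^3 + 7x^2 + (11/2)x - 11/6

the image equals g(x) = -x^4 - (5/3)x^3 + 7x^2 + (11/2)x - 11/6


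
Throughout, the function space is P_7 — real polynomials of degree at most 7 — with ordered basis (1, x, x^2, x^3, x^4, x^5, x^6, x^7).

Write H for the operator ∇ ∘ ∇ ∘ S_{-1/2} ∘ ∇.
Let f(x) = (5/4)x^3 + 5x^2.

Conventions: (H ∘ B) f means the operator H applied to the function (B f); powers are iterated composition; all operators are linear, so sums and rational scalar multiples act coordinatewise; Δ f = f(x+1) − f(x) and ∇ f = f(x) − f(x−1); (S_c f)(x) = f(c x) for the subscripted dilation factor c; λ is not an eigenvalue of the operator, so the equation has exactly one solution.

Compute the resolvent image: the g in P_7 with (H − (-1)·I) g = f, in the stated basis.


write g with unknown coordinates in the stated basis and equate coefficients in (H − (-1)·I) g = f
solving from the highest basis element down gives g = (5/4)x^3 + 5x^2 - 15/8
check: H g = 15/8
so H g − (-1)·g = (5/4)x^3 + 5x^2 = f ✓

the image equals g(x) = (5/4)x^3 + 5x^2 - 15/8


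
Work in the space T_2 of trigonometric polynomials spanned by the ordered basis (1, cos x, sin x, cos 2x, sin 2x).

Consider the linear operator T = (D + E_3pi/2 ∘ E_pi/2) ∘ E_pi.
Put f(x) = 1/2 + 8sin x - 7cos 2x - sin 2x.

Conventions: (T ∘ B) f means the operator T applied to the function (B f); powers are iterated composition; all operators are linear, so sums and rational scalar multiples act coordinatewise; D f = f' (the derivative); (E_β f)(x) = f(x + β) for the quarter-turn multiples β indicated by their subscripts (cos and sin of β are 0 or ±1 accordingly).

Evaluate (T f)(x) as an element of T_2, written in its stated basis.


E_pi f = 1/2 - 8sin x - 7cos 2x - sin 2x
D E_pi f = -8cos x - 2cos 2x + 14sin 2x
E_pi/2 E_pi f = 1/2 - 8cos x + 7cos 2x + sin 2x
E_3pi/2 E_pi/2 E_pi f = 1/2 - 8sin x - 7cos 2x - sin 2x
(D + E_3pi/2 ∘ E_pi/2) E_pi f = 1/2 - 8cos x - 8sin x - 9cos 2x + 13sin 2x

the result is g(x) = 1/2 - 8cos x - 8sin x - 9cos 2x + 13sin 2x


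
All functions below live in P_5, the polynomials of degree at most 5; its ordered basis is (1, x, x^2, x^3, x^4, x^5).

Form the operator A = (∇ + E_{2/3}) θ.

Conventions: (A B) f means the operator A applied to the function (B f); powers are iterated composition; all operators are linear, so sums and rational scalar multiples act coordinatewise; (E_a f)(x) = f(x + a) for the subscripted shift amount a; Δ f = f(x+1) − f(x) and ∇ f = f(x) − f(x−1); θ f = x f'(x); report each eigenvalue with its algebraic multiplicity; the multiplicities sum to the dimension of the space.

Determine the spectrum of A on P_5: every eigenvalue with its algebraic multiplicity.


λ = 0 (multiplicity 1), λ = 1 (multiplicity 1), λ = 2 (multiplicity 1), λ = 3 (multiplicity 1), λ = 4 (multiplicity 1), λ = 5 (multiplicity 1)

image of 1: 0
image of x: x + 5/3
image of x^2: 2x^2 + (20/3)x - 10/9
image of x^3: 3x^3 + 15x^2 - 5x + 35/9
image of x^4: 4x^4 + (80/3)x^3 - (40/3)x^2 + (560/27)x - 260/81
image of x^5: 5x^5 + (125/3)x^4 - (250/9)x^3 + (1750/27)x^2 - (1625/81)x + 1375/243
the matrix is upper triangular; its diagonal is (0, 1, 2, 3, 4, 5)
for a triangular matrix the eigenvalues are the diagonal entries, with algebraic multiplicity their repetition count


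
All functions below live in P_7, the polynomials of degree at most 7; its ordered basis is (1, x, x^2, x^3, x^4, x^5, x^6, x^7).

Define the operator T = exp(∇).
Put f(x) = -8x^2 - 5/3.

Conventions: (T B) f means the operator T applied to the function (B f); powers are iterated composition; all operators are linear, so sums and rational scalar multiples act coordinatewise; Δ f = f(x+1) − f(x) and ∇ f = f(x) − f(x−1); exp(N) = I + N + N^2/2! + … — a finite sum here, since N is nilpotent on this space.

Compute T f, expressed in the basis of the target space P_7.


order-1 term: -16x + 8
order-2 term: -8
the series for exp(∇) f terminates at order 2
exp(∇) f = -8x^2 - 16x - 5/3

the result is g(x) = -8x^2 - 16x - 5/3


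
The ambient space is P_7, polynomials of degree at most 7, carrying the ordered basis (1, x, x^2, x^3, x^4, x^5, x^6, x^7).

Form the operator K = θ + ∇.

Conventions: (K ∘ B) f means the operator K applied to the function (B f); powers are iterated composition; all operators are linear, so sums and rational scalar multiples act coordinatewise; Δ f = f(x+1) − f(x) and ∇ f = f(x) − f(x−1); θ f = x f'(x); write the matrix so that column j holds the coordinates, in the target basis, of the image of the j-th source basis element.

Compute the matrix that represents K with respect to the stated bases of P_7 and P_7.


image of 1: 0
image of x: x + 1
image of x^2: 2x^2 + 2x - 1
image of x^3: 3x^3 + 3x^2 - 3x + 1
image of x^4: 4x^4 + 4x^3 - 6x^2 + 4x - 1
image of x^5: 5x^5 + 5x^4 - 10x^3 + 10x^2 - 5x + 1
image of x^6: 6x^6 + 6x^5 - 15x^4 + 20x^3 - 15x^2 + 6x - 1
image of x^7: 7x^7 + 7x^6 - 21x^5 + 35x^4 - 35x^3 + 21x^2 - 7x + 1
each image's coordinates form column j of the matrix

the matrix is [[0, 1, -1, 1, -1, 1, -1, 1]; [0, 1, 2, -3, 4, -5, 6, -7]; [0, 0, 2, 3, -6, 10, -15, 21]; [0, 0, 0, 3, 4, -10, 20, -35]; [0, 0, 0, 0, 4, 5, -15, 35]; [0, 0, 0, 0, 0, 5, 6, -21]; [0, 0, 0, 0, 0, 0, 6, 7]; [0, 0, 0, 0, 0, 0, 0, 7]] (rows listed top to bottom)


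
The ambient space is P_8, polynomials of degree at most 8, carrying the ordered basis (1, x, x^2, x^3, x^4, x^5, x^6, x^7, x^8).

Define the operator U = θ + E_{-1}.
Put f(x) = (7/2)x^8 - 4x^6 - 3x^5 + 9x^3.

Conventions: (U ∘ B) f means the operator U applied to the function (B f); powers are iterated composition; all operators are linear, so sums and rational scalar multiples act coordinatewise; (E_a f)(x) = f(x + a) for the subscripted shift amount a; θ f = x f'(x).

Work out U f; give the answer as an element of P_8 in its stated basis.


θ f = 28x^8 - 24x^6 - 15x^5 + 27x^3
E_{-1} f = (7/2)x^8 - 28x^7 + 94x^6 - 175x^5 + 200x^4 - 137x^3 + 41x^2 + 8x - 13/2
(θ + E_{-1}) f = (63/2)x^8 - 28x^7 + 70x^6 - 190x^5 + 200x^4 - 110x^3 + 41x^2 + 8x - 13/2

the image equals g(x) = (63/2)x^8 - 28x^7 + 70x^6 - 190x^5 + 200x^4 - 110x^3 + 41x^2 + 8x - 13/2
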